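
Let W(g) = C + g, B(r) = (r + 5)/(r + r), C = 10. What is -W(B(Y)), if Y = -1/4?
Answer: -½ ≈ -0.50000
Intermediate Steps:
Y = -¼ (Y = -1*¼ = -¼ ≈ -0.25000)
B(r) = (5 + r)/(2*r) (B(r) = (5 + r)/((2*r)) = (1/(2*r))*(5 + r) = (5 + r)/(2*r))
W(g) = 10 + g
-W(B(Y)) = -(10 + (5 - ¼)/(2*(-¼))) = -(10 + (½)*(-4)*(19/4)) = -(10 - 19/2) = -1*½ = -½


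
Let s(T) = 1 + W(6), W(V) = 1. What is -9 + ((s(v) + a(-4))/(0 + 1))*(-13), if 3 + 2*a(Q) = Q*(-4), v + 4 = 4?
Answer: -239/2 ≈ -119.50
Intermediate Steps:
v = 0 (v = -4 + 4 = 0)
a(Q) = -3/2 - 2*Q (a(Q) = -3/2 + (Q*(-4))/2 = -3/2 + (-4*Q)/2 = -3/2 - 2*Q)
s(T) = 2 (s(T) = 1 + 1 = 2)
-9 + ((s(v) + a(-4))/(0 + 1))*(-13) = -9 + ((2 + (-3/2 - 2*(-4)))/(0 + 1))*(-13) = -9 + ((2 + (-3/2 + 8))/1)*(-13) = -9 + ((2 + 13/2)*1)*(-13) = -9 + ((17/2)*1)*(-13) = -9 + (17/2)*(-13) = -9 - 221/2 = -239/2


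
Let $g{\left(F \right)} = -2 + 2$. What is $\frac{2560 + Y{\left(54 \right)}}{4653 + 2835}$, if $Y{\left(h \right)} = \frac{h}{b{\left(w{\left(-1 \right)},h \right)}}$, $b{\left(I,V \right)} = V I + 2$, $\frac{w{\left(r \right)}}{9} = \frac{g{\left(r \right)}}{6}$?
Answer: $\frac{199}{576} \approx 0.34549$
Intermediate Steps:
$g{\left(F \right)} = 0$
$w{\left(r \right)} = 0$ ($w{\left(r \right)} = 9 \cdot \frac{0}{6} = 9 \cdot 0 \cdot \frac{1}{6} = 9 \cdot 0 = 0$)
$b{\left(I,V \right)} = 2 + I V$ ($b{\left(I,V \right)} = I V + 2 = 2 + I V$)
$Y{\left(h \right)} = \frac{h}{2}$ ($Y{\left(h \right)} = \frac{h}{2 + 0 h} = \frac{h}{2 + 0} = \frac{h}{2}$)
$\frac{2560 + Y{\left(54 \right)}}{4653 + 2835} = \frac{2560 + \frac{1}{2} \cdot 54}{4653 + 2835} = \frac{2560 + 27}{7488} = 2587 \cdot \frac{1}{7488} = \frac{199}{576}$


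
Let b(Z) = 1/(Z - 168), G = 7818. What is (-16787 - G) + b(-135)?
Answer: -7455316/303 ≈ -24605.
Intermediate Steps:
b(Z) = 1/(-168 + Z)
(-16787 - G) + b(-135) = (-16787 - 1*7818) + 1/(-168 - 135) = (-16787 - 7818) + 1/(-303) = -24605 - 1/303 = -7455316/303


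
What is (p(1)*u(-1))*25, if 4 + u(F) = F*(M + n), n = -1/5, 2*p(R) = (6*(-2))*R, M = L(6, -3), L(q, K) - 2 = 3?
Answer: 1320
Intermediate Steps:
L(q, K) = 5 (L(q, K) = 2 + 3 = 5)
M = 5
p(R) = -6*R (p(R) = ((6*(-2))*R)/2 = (-12*R)/2 = -6*R)
n = -⅕ (n = -1*⅕ = -⅕ ≈ -0.20000)
u(F) = -4 + 24*F/5 (u(F) = -4 + F*(5 - ⅕) = -4 + F*(24/5) = -4 + 24*F/5)
(p(1)*u(-1))*25 = ((-6*1)*(-4 + (24/5)*(-1)))*25 = -6*(-4 - 24/5)*25 = -6*(-44/5)*25 = (264/5)*25 = 1320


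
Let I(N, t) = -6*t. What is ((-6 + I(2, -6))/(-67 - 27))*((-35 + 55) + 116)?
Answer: -2040/47 ≈ -43.404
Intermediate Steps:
((-6 + I(2, -6))/(-67 - 27))*((-35 + 55) + 116) = ((-6 - 6*(-6))/(-67 - 27))*((-35 + 55) + 116) = ((-6 + 36)/(-94))*(20 + 116) = (30*(-1/94))*136 = -15/47*136 = -2040/47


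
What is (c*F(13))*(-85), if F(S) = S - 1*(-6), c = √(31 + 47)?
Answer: -1615*√78 ≈ -14263.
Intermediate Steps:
c = √78 ≈ 8.8318
F(S) = 6 + S (F(S) = S + 6 = 6 + S)
(c*F(13))*(-85) = (√78*(6 + 13))*(-85) = (√78*19)*(-85) = (19*√78)*(-85) = -1615*√78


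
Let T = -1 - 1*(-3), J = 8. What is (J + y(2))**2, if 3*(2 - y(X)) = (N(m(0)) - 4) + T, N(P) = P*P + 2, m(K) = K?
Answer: 100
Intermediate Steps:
T = 2 (T = -1 + 3 = 2)
N(P) = 2 + P**2 (N(P) = P**2 + 2 = 2 + P**2)
y(X) = 2 (y(X) = 2 - (((2 + 0**2) - 4) + 2)/3 = 2 - (((2 + 0) - 4) + 2)/3 = 2 - ((2 - 4) + 2)/3 = 2 - (-2 + 2)/3 = 2 - 1/3*0 = 2 + 0 = 2)
(J + y(2))**2 = (8 + 2)**2 = 10**2 = 100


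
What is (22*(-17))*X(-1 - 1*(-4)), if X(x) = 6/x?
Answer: -748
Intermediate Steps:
(22*(-17))*X(-1 - 1*(-4)) = (22*(-17))*(6/(-1 - 1*(-4))) = -2244/(-1 + 4) = -2244/3 = -374*2 = -748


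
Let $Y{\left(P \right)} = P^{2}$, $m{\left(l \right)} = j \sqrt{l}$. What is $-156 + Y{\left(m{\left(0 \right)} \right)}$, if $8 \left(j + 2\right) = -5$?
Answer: $-156$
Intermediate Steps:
$j = - \frac{21}{8}$ ($j = -2 + \frac{1}{8} \left(-5\right) = -2 - \frac{5}{8} = - \frac{21}{8} \approx -2.625$)
$m{\left(l \right)} = - \frac{21 \sqrt{l}}{8}$
$-156 + Y{\left(m{\left(0 \right)} \right)} = -156 + \left(- \frac{21 \sqrt{0}}{8}\right)^{2} = -156 + \left(\left(- \frac{21}{8}\right) 0\right)^{2} = -156 + 0^{2} = -156 + 0 = -156$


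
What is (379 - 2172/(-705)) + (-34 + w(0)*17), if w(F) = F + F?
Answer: 81799/235 ≈ 348.08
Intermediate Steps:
w(F) = 2*F
(379 - 2172/(-705)) + (-34 + w(0)*17) = (379 - 2172/(-705)) + (-34 + (2*0)*17) = (379 - 2172*(-1)/705) + (-34 + 0*17) = (379 - 1*(-724/235)) + (-34 + 0) = (379 + 724/235) - 34 = 89789/235 - 34 = 81799/235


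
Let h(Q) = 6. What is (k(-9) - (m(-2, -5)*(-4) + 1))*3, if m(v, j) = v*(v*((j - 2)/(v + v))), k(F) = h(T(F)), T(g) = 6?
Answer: 99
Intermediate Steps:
k(F) = 6
m(v, j) = v*(-1 + j/2) (m(v, j) = v*(v*((-2 + j)/((2*v)))) = v*(v*((-2 + j)*(1/(2*v)))) = v*(v*((-2 + j)/(2*v))) = v*(-1 + j/2))
(k(-9) - (m(-2, -5)*(-4) + 1))*3 = (6 - (((½)*(-2)*(-2 - 5))*(-4) + 1))*3 = (6 - (((½)*(-2)*(-7))*(-4) + 1))*3 = (6 - (7*(-4) + 1))*3 = (6 - (-28 + 1))*3 = (6 - 1*(-27))*3 = (6 + 27)*3 = 33*3 = 99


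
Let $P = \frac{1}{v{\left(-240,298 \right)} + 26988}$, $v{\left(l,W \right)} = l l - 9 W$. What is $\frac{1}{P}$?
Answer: $81906$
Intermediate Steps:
$v{\left(l,W \right)} = l^{2} - 9 W$
$P = \frac{1}{81906}$ ($P = \frac{1}{\left(\left(-240\right)^{2} - 2682\right) + 26988} = \frac{1}{\left(57600 - 2682\right) + 26988} = \frac{1}{54918 + 26988} = \frac{1}{81906} \approx 1.2209 \cdot 10^{-5}$)
$\frac{1}{P} = \frac{1}{\frac{1}{81906}} = 81906$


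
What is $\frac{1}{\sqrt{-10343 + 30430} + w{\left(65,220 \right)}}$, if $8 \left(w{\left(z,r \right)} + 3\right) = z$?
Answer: $- \frac{328}{1283887} + \frac{64 \sqrt{20087}}{1283887} \approx 0.0068095$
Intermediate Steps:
$w{\left(z,r \right)} = -3 + \frac{z}{8}$
$\frac{1}{\sqrt{-10343 + 30430} + w{\left(65,220 \right)}} = \frac{1}{\sqrt{-10343 + 30430} + \left(-3 + \frac{1}{8} \cdot 65\right)} = \frac{1}{\sqrt{20087} + \left(-3 + \frac{65}{8}\right)} = \frac{1}{\sqrt{20087} + \frac{41}{8}} = \frac{1}{\frac{41}{8} + \sqrt{20087}}$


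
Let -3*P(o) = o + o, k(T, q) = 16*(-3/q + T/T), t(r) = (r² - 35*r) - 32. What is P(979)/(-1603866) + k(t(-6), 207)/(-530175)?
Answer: 335316587/888981004575 ≈ 0.00037719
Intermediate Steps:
t(r) = -32 + r² - 35*r
k(T, q) = 16 - 48/q (k(T, q) = 16*(-3/q + 1) = 16*(1 - 3/q) = 16 - 48/q)
P(o) = -2*o/3 (P(o) = -(o + o)/3 = -2*o/3)
P(979)/(-1603866) + k(t(-6), 207)/(-530175) = -⅔*979/(-1603866) + (16 - 48/207)/(-530175) = -1958/3*(-1/1603866) + (16 - 48*1/207)*(-1/530175) = 89/218709 + (16 - 16/69)*(-1/530175) = 89/218709 + (1088/69)*(-1/530175) = 89/218709 - 1088/36582075 = 335316587/888981004575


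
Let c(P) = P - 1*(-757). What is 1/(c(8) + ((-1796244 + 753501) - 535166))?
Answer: -1/1577144 ≈ -6.3406e-7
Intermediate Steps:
c(P) = 757 + P (c(P) = P + 757 = 757 + P)
1/(c(8) + ((-1796244 + 753501) - 535166)) = 1/((757 + 8) + ((-1796244 + 753501) - 535166)) = 1/(765 + (-1042743 - 535166)) = 1/(765 - 1577909) = 1/(-1577144) = -1/1577144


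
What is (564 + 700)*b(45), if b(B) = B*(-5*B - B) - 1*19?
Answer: -15381616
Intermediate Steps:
b(B) = -19 - 6*B**2 (b(B) = B*(-6*B) - 19 = -6*B**2 - 19 = -19 - 6*B**2)
(564 + 700)*b(45) = (564 + 700)*(-19 - 6*45**2) = 1264*(-19 - 6*2025) = 1264*(-19 - 12150) = 1264*(-12169) = -15381616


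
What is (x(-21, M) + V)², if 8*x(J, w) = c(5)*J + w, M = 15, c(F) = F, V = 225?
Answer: 731025/16 ≈ 45689.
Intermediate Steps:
x(J, w) = w/8 + 5*J/8 (x(J, w) = (5*J + w)/8 = (w + 5*J)/8 = w/8 + 5*J/8)
(x(-21, M) + V)² = (((⅛)*15 + (5/8)*(-21)) + 225)² = ((15/8 - 105/8) + 225)² = (-45/4 + 225)² = (855/4)² = 731025/16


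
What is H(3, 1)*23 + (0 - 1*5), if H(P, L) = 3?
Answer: 64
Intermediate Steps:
H(3, 1)*23 + (0 - 1*5) = 3*23 + (0 - 1*5) = 69 + (0 - 5) = 69 - 5 = 64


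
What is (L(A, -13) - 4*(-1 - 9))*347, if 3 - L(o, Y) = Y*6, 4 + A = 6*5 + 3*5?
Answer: 41987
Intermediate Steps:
A = 41 (A = -4 + (6*5 + 3*5) = -4 + (30 + 15) = -4 + 45 = 41)
L(o, Y) = 3 - 6*Y (L(o, Y) = 3 - Y*6 = 3 - 6*Y)
(L(A, -13) - 4*(-1 - 9))*347 = ((3 - 6*(-13)) - 4*(-1 - 9))*347 = ((3 + 78) - 4*(-10))*347 = (81 + 40)*347 = 121*347 = 41987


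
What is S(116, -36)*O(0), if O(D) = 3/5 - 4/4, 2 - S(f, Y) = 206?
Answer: 408/5 ≈ 81.600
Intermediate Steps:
S(f, Y) = -204 (S(f, Y) = 2 - 1*206 = 2 - 206 = -204)
O(D) = -⅖ (O(D) = 3*(⅕) - 4*¼ = ⅗ - 1 = -⅖)
S(116, -36)*O(0) = -204*(-⅖) = 408/5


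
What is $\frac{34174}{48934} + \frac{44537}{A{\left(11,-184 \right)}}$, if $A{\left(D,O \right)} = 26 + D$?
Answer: $\frac{1090318998}{905279} \approx 1204.4$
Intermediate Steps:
$\frac{34174}{48934} + \frac{44537}{A{\left(11,-184 \right)}} = \frac{34174}{48934} + \frac{44537}{26 + 11} = 34174 \cdot \frac{1}{48934} + \frac{44537}{37} = \frac{17087}{24467} + 44537 \cdot \frac{1}{37} = \frac{17087}{24467} + \frac{44537}{37} = \frac{1090318998}{905279}$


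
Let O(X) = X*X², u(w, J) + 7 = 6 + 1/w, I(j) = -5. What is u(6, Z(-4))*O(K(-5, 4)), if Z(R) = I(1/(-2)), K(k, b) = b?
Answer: -160/3 ≈ -53.333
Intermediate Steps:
Z(R) = -5
u(w, J) = -1 + 1/w (u(w, J) = -7 + (6 + 1/w) = -1 + 1/w)
O(X) = X³
u(6, Z(-4))*O(K(-5, 4)) = ((1 - 1*6)/6)*4³ = ((1 - 6)/6)*64 = ((⅙)*(-5))*64 = -⅚*64 = -160/3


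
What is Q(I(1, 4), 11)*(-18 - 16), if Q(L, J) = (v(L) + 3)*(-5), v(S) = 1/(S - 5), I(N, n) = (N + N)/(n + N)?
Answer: 10880/23 ≈ 473.04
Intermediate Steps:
I(N, n) = 2*N/(N + n) (I(N, n) = (2*N)/(N + n) = 2*N/(N + n))
v(S) = 1/(-5 + S)
Q(L, J) = -15 - 5/(-5 + L) (Q(L, J) = (1/(-5 + L) + 3)*(-5) = (3 + 1/(-5 + L))*(-5) = -15 - 5/(-5 + L))
Q(I(1, 4), 11)*(-18 - 16) = (5*(14 - 6/(1 + 4))/(-5 + 2*1/(1 + 4)))*(-18 - 16) = (5*(14 - 6/5)/(-5 + 2*1/5))*(-34) = (5*(14 - 6/5)/(-5 + 2*1*(⅕)))*(-34) = (5*(14 - 3*⅖)/(-5 + ⅖))*(-34) = (5*(14 - 6/5)/(-23/5))*(-34) = (5*(-5/23)*(64/5))*(-34) = -320/23*(-34) = 10880/23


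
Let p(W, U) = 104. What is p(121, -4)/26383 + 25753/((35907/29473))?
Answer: 20025180087055/947334381 ≈ 21138.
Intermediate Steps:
p(121, -4)/26383 + 25753/((35907/29473)) = 104/26383 + 25753/((35907/29473)) = 104*(1/26383) + 25753/((35907*(1/29473))) = 104/26383 + 25753/(35907/29473) = 104/26383 + 25753*(29473/35907) = 104/26383 + 759018169/35907 = 20025180087055/947334381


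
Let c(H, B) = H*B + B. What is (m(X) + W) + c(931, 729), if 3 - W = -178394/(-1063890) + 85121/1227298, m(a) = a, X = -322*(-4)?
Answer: 444410671553694539/652855034610 ≈ 6.8072e+5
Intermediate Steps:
c(H, B) = B + B*H (c(H, B) = B*H + B = B + B*H)
X = 1288
W = 1803814113779/652855034610 (W = 3 - (-178394/(-1063890) + 85121/1227298) = 3 - (-178394*(-1/1063890) + 85121*(1/1227298)) = 3 - (89197/531945 + 85121/1227298) = 3 - 1*154750990051/652855034610 = 3 - 154750990051/652855034610 = 1803814113779/652855034610 ≈ 2.7630)
(m(X) + W) + c(931, 729) = (1288 + 1803814113779/652855034610) + 729*(1 + 931) = 842681098691459/652855034610 + 729*932 = 842681098691459/652855034610 + 679428 = 444410671553694539/652855034610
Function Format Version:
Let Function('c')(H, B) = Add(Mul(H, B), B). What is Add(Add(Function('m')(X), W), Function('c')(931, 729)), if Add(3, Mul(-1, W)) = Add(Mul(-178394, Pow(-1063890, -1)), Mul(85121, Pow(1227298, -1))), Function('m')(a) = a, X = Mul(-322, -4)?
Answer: Rational(444410671553694539, 652855034610) ≈ 6.8072e+5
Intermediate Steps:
Function('c')(H, B) = Add(B, Mul(B, H)) (Function('c')(H, B) = Add(Mul(B, H), B) = Add(B, Mul(B, H)))
X = 1288
W = Rational(1803814113779, 652855034610) (W = Add(3, Mul(-1, Add(Mul(-178394, Pow(-1063890, -1)), Mul(85121, Pow(1227298, -1))))) = Add(3, Mul(-1, Add(Mul(-178394, Rational(-1, 1063890)), Mul(85121, Rational(1, 1227298))))) = Add(3, Mul(-1, Add(Rational(89197, 531945), Rational(85121, 1227298)))) = Add(3, Mul(-1, Rational(154750990051, 652855034610))) = Add(3, Rational(-154750990051, 652855034610)) = Rational(1803814113779, 652855034610) ≈ 2.7630)
Add(Add(Function('m')(X), W), Function('c')(931, 729)) = Add(Add(1288, Rational(1803814113779, 652855034610)), Mul(729, Add(1, 931))) = Add(Rational(842681098691459, 652855034610), Mul(729, 932)) = Add(Rational(842681098691459, 652855034610), 679428) = Rational(444410671553694539, 652855034610)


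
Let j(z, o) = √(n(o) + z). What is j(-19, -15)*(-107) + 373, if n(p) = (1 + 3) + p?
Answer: 373 - 107*I*√30 ≈ 373.0 - 586.06*I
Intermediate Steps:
n(p) = 4 + p
j(z, o) = √(4 + o + z) (j(z, o) = √((4 + o) + z) = √(4 + o + z))
j(-19, -15)*(-107) + 373 = √(4 - 15 - 19)*(-107) + 373 = √(-30)*(-107) + 373 = (I*√30)*(-107) + 373 = -107*I*√30 + 373 = 373 - 107*I*√30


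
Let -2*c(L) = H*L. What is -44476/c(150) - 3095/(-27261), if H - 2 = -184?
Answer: -15002737/4770675 ≈ -3.1448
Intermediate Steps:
H = -182 (H = 2 - 184 = -182)
c(L) = 91*L (c(L) = -(-91)*L = 91*L)
-44476/c(150) - 3095/(-27261) = -44476/(91*150) - 3095/(-27261) = -44476/13650 - 3095*(-1/27261) = -44476*1/13650 + 3095/27261 = -22238/6825 + 3095/27261 = -15002737/4770675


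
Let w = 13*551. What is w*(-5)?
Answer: -35815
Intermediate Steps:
w = 7163
w*(-5) = 7163*(-5) = -35815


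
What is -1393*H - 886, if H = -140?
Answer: 194134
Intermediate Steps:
-1393*H - 886 = -1393*(-140) - 886 = 195020 - 886 = 194134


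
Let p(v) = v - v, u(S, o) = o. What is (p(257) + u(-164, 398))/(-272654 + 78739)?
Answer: -398/193915 ≈ -0.0020524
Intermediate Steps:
p(v) = 0
(p(257) + u(-164, 398))/(-272654 + 78739) = (0 + 398)/(-272654 + 78739) = 398/(-193915) = 398*(-1/193915) = -398/193915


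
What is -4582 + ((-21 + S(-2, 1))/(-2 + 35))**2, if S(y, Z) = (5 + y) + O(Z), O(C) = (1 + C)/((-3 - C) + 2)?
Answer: -4989437/1089 ≈ -4581.7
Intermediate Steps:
O(C) = (1 + C)/(-1 - C)
S(y, Z) = 4 + y (S(y, Z) = (5 + y) - 1 = 4 + y)
-4582 + ((-21 + S(-2, 1))/(-2 + 35))**2 = -4582 + ((-21 + (4 - 2))/(-2 + 35))**2 = -4582 + ((-21 + 2)/33)**2 = -4582 + (-19*1/33)**2 = -4582 + (-19/33)**2 = -4582 + 361/1089 = -4989437/1089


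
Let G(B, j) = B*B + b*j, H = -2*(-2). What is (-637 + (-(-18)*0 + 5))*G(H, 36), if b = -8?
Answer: 171904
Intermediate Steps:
H = 4
G(B, j) = B² - 8*j (G(B, j) = B*B - 8*j = B² - 8*j)
(-637 + (-(-18)*0 + 5))*G(H, 36) = (-637 + (-(-18)*0 + 5))*(4² - 8*36) = (-637 + (-18*0 + 5))*(16 - 288) = (-637 + (0 + 5))*(-272) = (-637 + 5)*(-272) = -632*(-272) = 171904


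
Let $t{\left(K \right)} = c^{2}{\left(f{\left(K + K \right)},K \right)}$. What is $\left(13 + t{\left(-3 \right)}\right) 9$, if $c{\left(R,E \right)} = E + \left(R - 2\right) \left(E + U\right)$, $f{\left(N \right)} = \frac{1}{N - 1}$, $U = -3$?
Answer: $\frac{48582}{49} \approx 991.47$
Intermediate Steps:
$f{\left(N \right)} = \frac{1}{-1 + N}$
$c{\left(R,E \right)} = E + \left(-3 + E\right) \left(-2 + R\right)$ ($c{\left(R,E \right)} = E + \left(R - 2\right) \left(E - 3\right) = E + \left(-2 + R\right) \left(-3 + E\right) = E + \left(-3 + E\right) \left(-2 + R\right)$)
$t{\left(K \right)} = \left(6 - K - \frac{3}{-1 + 2 K} + \frac{K}{-1 + 2 K}\right)^{2}$ ($t{\left(K \right)} = \left(6 - K - \frac{3}{-1 + \left(K + K\right)} + \frac{K}{-1 + \left(K + K\right)}\right)^{2} = \left(6 - K - \frac{3}{-1 + 2 K} + \frac{K}{-1 + 2 K}\right)^{2}$)
$\left(13 + t{\left(-3 \right)}\right) 9 = \left(13 + \frac{\left(-9 - 2 \left(-3\right)^{2} + 14 \left(-3\right)\right)^{2}}{\left(-1 + 2 \left(-3\right)\right)^{2}}\right) 9 = \left(13 + \frac{\left(-9 - 18 - 42\right)^{2}}{\left(-1 - 6\right)^{2}}\right) 9 = \left(13 + \frac{\left(-9 - 18 - 42\right)^{2}}{49}\right) 9 = \left(13 + \frac{\left(-69\right)^{2}}{49}\right) 9 = \left(13 + \frac{1}{49} \cdot 4761\right) 9 = \left(13 + \frac{4761}{49}\right) 9 = \frac{5398}{49} \cdot 9 = \frac{48582}{49}$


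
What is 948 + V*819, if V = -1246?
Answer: -1019526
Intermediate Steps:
948 + V*819 = 948 - 1246*819 = 948 - 1020474 = -1019526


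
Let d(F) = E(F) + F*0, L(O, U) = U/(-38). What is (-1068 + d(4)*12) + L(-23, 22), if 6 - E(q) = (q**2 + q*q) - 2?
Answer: -25775/19 ≈ -1356.6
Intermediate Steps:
L(O, U) = -U/38 (L(O, U) = U*(-1/38) = -U/38)
E(q) = 8 - 2*q**2 (E(q) = 6 - ((q**2 + q*q) - 2) = 6 - ((q**2 + q**2) - 2) = 6 - (2*q**2 - 2) = 6 - (-2 + 2*q**2) = 6 + (2 - 2*q**2) = 8 - 2*q**2)
d(F) = 8 - 2*F**2 (d(F) = (8 - 2*F**2) + F*0 = (8 - 2*F**2) + 0 = 8 - 2*F**2)
(-1068 + d(4)*12) + L(-23, 22) = (-1068 + (8 - 2*4**2)*12) - 1/38*22 = (-1068 + (8 - 2*16)*12) - 11/19 = (-1068 + (8 - 32)*12) - 11/19 = (-1068 - 24*12) - 11/19 = (-1068 - 288) - 11/19 = -1356 - 11/19 = -25775/19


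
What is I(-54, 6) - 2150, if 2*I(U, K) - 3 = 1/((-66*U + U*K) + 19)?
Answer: -7001961/3259 ≈ -2148.5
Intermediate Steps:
I(U, K) = 3/2 + 1/(2*(19 - 66*U + K*U)) (I(U, K) = 3/2 + 1/(2*((-66*U + U*K) + 19)) = 3/2 + 1/(2*((-66*U + K*U) + 19)) = 3/2 + 1/(2*(19 - 66*U + K*U)))
I(-54, 6) - 2150 = (58 - 198*(-54) + 3*6*(-54))/(2*(19 - 66*(-54) + 6*(-54))) - 2150 = (58 + 10692 - 972)/(2*(19 + 3564 - 324)) - 2150 = (½)*9778/3259 - 2150 = (½)*(1/3259)*9778 - 2150 = 4889/3259 - 2150 = -7001961/3259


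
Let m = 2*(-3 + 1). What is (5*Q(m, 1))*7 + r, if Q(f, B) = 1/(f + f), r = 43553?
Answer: 348389/8 ≈ 43549.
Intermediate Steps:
m = -4 (m = 2*(-2) = -4)
Q(f, B) = 1/(2*f)
(5*Q(m, 1))*7 + r = (5*((½)/(-4)))*7 + 43553 = (5*((½)*(-¼)))*7 + 43553 = (5*(-⅛))*7 + 43553 = -5/8*7 + 43553 = -35/8 + 43553 = 348389/8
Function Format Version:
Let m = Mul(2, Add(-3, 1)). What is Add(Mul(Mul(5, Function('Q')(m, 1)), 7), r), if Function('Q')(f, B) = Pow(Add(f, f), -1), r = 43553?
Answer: Rational(348389, 8) ≈ 43549.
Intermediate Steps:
m = -4 (m = Mul(2, -2) = -4)
Function('Q')(f, B) = Mul(Rational(1, 2), Pow(f, -1)) (Function('Q')(f, B) = Pow(Mul(2, f), -1) = Mul(Rational(1, 2), Pow(f, -1)))
Add(Mul(Mul(5, Function('Q')(m, 1)), 7), r) = Add(Mul(Mul(5, Mul(Rational(1, 2), Pow(-4, -1))), 7), 43553) = Add(Mul(Mul(5, Mul(Rational(1, 2), Rational(-1, 4))), 7), 43553) = Add(Mul(Mul(5, Rational(-1, 8)), 7), 43553) = Add(Mul(Rational(-5, 8), 7), 43553) = Add(Rational(-35, 8), 43553) = Rational(348389, 8)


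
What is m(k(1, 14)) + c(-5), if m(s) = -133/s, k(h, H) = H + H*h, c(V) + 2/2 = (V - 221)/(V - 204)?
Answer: -3903/836 ≈ -4.6687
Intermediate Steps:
c(V) = -1 + (-221 + V)/(-204 + V) (c(V) = -1 + (V - 221)/(V - 204) = -1 + (-221 + V)/(-204 + V))
m(k(1, 14)) + c(-5) = -133*1/(14*(1 + 1)) - 17/(-204 - 5) = -133/(14*2) - 17/(-209) = -133/28 - 17*(-1/209) = -133*1/28 + 17/209 = -19/4 + 17/209 = -3903/836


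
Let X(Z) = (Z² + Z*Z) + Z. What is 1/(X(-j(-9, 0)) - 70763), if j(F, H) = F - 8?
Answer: -1/70168 ≈ -1.4252e-5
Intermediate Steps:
j(F, H) = -8 + F
X(Z) = Z + 2*Z² (X(Z) = (Z² + Z²) + Z = 2*Z² + Z = Z + 2*Z²)
1/(X(-j(-9, 0)) - 70763) = 1/((-(-8 - 9))*(1 + 2*(-(-8 - 9))) - 70763) = 1/((-1*(-17))*(1 + 2*(-1*(-17))) - 70763) = 1/(17*(1 + 2*17) - 70763) = 1/(17*(1 + 34) - 70763) = 1/(17*35 - 70763) = 1/(595 - 70763) = 1/(-70168) = -1/70168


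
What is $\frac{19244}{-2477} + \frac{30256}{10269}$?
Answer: $- \frac{122672524}{25436313} \approx -4.8227$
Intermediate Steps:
$\frac{19244}{-2477} + \frac{30256}{10269} = 19244 \left(- \frac{1}{2477}\right) + 30256 \cdot \frac{1}{10269} = - \frac{19244}{2477} + \frac{30256}{10269} = - \frac{122672524}{25436313}$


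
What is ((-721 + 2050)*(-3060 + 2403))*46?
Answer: -40165038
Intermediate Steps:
((-721 + 2050)*(-3060 + 2403))*46 = (1329*(-657))*46 = -873153*46 = -40165038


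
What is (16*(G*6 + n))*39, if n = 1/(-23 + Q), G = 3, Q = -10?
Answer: 123344/11 ≈ 11213.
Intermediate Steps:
n = -1/33 (n = 1/(-23 - 10) = 1/(-33) = -1/33 ≈ -0.030303)
(16*(G*6 + n))*39 = (16*(3*6 - 1/33))*39 = (16*(18 - 1/33))*39 = (16*(593/33))*39 = (9488/33)*39 = 123344/11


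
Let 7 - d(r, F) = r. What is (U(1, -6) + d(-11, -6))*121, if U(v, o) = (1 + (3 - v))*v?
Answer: 2541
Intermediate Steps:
U(v, o) = v*(4 - v) (U(v, o) = (4 - v)*v = v*(4 - v))
d(r, F) = 7 - r
(U(1, -6) + d(-11, -6))*121 = (1*(4 - 1*1) + (7 - 1*(-11)))*121 = (1*(4 - 1) + (7 + 11))*121 = (1*3 + 18)*121 = (3 + 18)*121 = 21*121 = 2541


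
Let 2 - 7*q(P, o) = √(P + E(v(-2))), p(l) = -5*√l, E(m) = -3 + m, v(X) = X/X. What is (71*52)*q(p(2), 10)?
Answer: 7384/7 - 3692*√(-2 - 5*√2)/7 ≈ 1054.9 - 1588.5*I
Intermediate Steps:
v(X) = 1
q(P, o) = 2/7 - √(-2 + P)/7 (q(P, o) = 2/7 - √(P + (-3 + 1))/7 = 2/7 - √(P - 2)/7 = 2/7 - √(-2 + P)/7)
(71*52)*q(p(2), 10) = (71*52)*(2/7 - √(-2 - 5*√2)/7) = 3692*(2/7 - √(-2 - 5*√2)/7) = 7384/7 - 3692*√(-2 - 5*√2)/7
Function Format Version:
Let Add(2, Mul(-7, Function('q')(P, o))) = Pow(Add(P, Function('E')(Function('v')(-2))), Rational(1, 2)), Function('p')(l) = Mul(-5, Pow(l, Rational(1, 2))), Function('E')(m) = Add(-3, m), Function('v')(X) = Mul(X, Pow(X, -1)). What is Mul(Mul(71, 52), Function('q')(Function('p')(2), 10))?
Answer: Add(Rational(7384, 7), Mul(Rational(-3692, 7), Pow(Add(-2, Mul(-5, Pow(2, Rational(1, 2)))), Rational(1, 2)))) ≈ Add(1054.9, Mul(-1588.5, I))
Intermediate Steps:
Function('v')(X) = 1
Function('q')(P, o) = Add(Rational(2, 7), Mul(Rational(-1, 7), Pow(Add(-2, P), Rational(1, 2)))) (Function('q')(P, o) = Add(Rational(2, 7), Mul(Rational(-1, 7), Pow(Add(P, Add(-3, 1)), Rational(1, 2)))) = Add(Rational(2, 7), Mul(Rational(-1, 7), Pow(Add(P, -2), Rational(1, 2)))) = Add(Rational(2, 7), Mul(Rational(-1, 7), Pow(Add(-2, P), Rational(1, 2)))))
Mul(Mul(71, 52), Function('q')(Function('p')(2), 10)) = Mul(Mul(71, 52), Add(Rational(2, 7), Mul(Rational(-1, 7), Pow(Add(-2, Mul(-5, Pow(2, Rational(1, 2)))), Rational(1, 2))))) = Mul(3692, Add(Rational(2, 7), Mul(Rational(-1, 7), Pow(Add(-2, Mul(-5, Pow(2, Rational(1, 2)))), Rational(1, 2))))) = Add(Rational(7384, 7), Mul(Rational(-3692, 7), Pow(Add(-2, Mul(-5, Pow(2, Rational(1, 2)))), Rational(1, 2))))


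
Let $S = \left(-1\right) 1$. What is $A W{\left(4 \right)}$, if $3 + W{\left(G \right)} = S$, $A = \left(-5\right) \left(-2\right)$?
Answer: $-40$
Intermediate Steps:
$A = 10$
$S = -1$
$W{\left(G \right)} = -4$ ($W{\left(G \right)} = -3 - 1 = -4$)
$A W{\left(4 \right)} = 10 \left(-4\right) = -40$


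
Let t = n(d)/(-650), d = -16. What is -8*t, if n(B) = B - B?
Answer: 0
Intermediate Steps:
n(B) = 0
t = 0 (t = 0/(-650) = 0*(-1/650) = 0)
-8*t = -8*0 = 0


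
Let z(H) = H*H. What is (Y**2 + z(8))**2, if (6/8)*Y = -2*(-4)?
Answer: 2560000/81 ≈ 31605.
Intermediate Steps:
Y = 32/3 (Y = 4*(-2*(-4))/3 = (4/3)*8 = 32/3 ≈ 10.667)
z(H) = H**2
(Y**2 + z(8))**2 = ((32/3)**2 + 8**2)**2 = (1024/9 + 64)**2 = (1600/9)**2 = 2560000/81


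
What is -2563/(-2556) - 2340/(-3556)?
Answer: 3773767/2272284 ≈ 1.6608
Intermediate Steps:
-2563/(-2556) - 2340/(-3556) = -2563*(-1/2556) - 2340*(-1/3556) = 2563/2556 + 585/889 = 3773767/2272284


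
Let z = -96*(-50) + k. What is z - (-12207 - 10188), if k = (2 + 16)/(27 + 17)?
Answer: 598299/22 ≈ 27195.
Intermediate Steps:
k = 9/22 (k = 18/44 = 18*(1/44) = 9/22 ≈ 0.40909)
z = 105609/22 (z = -96*(-50) + 9/22 = 4800 + 9/22 = 105609/22 ≈ 4800.4)
z - (-12207 - 10188) = 105609/22 - (-12207 - 10188) = 105609/22 - 1*(-22395) = 105609/22 + 22395 = 598299/22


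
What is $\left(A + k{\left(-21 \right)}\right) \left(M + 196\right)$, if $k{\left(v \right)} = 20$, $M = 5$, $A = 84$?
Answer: $20904$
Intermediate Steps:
$\left(A + k{\left(-21 \right)}\right) \left(M + 196\right) = \left(84 + 20\right) \left(5 + 196\right) = 104 \cdot 201 = 20904$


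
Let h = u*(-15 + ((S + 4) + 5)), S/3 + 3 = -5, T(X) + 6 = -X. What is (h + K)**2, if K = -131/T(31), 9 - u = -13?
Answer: 589955521/1369 ≈ 4.3094e+5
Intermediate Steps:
u = 22 (u = 9 - 1*(-13) = 9 + 13 = 22)
T(X) = -6 - X
S = -24 (S = -9 + 3*(-5) = -9 - 15 = -24)
h = -660 (h = 22*(-15 + ((-24 + 4) + 5)) = 22*(-15 + (-20 + 5)) = 22*(-15 - 15) = 22*(-30) = -660)
K = 131/37 (K = -131/(-6 - 1*31) = -131/(-6 - 31) = -131/(-37) = -131*(-1/37) = 131/37 ≈ 3.5405)
(h + K)**2 = (-660 + 131/37)**2 = (-24289/37)**2 = 589955521/1369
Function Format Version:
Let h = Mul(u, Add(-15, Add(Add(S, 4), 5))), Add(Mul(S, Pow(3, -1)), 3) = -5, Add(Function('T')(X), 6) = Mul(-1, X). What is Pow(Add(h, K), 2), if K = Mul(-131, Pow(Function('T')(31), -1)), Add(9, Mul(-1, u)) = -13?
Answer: Rational(589955521, 1369) ≈ 4.3094e+5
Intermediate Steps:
u = 22 (u = Add(9, Mul(-1, -13)) = Add(9, 13) = 22)
Function('T')(X) = Add(-6, Mul(-1, X))
S = -24 (S = Add(-9, Mul(3, -5)) = Add(-9, -15) = -24)
h = -660 (h = Mul(22, Add(-15, Add(Add(-24, 4), 5))) = Mul(22, Add(-15, Add(-20, 5))) = Mul(22, Add(-15, -15)) = Mul(22, -30) = -660)
K = Rational(131, 37) (K = Mul(-131, Pow(Add(-6, Mul(-1, 31)), -1)) = Mul(-131, Pow(Add(-6, -31), -1)) = Mul(-131, Pow(-37, -1)) = Mul(-131, Rational(-1, 37)) = Rational(131, 37) ≈ 3.5405)
Pow(Add(h, K), 2) = Pow(Add(-660, Rational(131, 37)), 2) = Pow(Rational(-24289, 37), 2) = Rational(589955521, 1369)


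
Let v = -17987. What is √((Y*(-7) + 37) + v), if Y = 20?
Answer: 3*I*√2010 ≈ 134.5*I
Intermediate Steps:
√((Y*(-7) + 37) + v) = √((20*(-7) + 37) - 17987) = √((-140 + 37) - 17987) = √(-103 - 17987) = √(-18090) = 3*I*√2010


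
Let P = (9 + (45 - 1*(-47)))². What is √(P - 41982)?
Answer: I*√31781 ≈ 178.27*I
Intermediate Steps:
P = 10201 (P = (9 + (45 + 47))² = (9 + 92)² = 101² = 10201)
√(P - 41982) = √(10201 - 41982) = √(-31781) = I*√31781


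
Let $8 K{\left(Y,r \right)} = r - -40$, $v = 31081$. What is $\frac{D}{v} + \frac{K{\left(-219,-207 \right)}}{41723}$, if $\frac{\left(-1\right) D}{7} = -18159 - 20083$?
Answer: $\frac{89346783569}{10374340504} \approx 8.6123$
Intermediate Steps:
$K{\left(Y,r \right)} = 5 + \frac{r}{8}$ ($K{\left(Y,r \right)} = \frac{r - -40}{8} = \frac{r + 40}{8} = \frac{40 + r}{8} = 5 + \frac{r}{8}$)
$D = 267694$ ($D = - 7 \left(-18159 - 20083\right) = \left(-7\right) \left(-38242\right) = 267694$)
$\frac{D}{v} + \frac{K{\left(-219,-207 \right)}}{41723} = \frac{267694}{31081} + \frac{5 + \frac{1}{8} \left(-207\right)}{41723} = 267694 \cdot \frac{1}{31081} + \left(5 - \frac{207}{8}\right) \frac{1}{41723} = \frac{267694}{31081} - \frac{167}{333784} = \frac{89346783569}{10374340504}$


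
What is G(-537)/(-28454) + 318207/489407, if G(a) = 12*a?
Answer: 6104000343/6962793389 ≈ 0.87666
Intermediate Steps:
G(-537)/(-28454) + 318207/489407 = (12*(-537))/(-28454) + 318207/489407 = -6444*(-1/28454) + 318207*(1/489407) = 3222/14227 + 318207/489407 = 6104000343/6962793389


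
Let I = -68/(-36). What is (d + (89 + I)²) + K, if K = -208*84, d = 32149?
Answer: 1857961/81 ≈ 22938.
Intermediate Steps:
I = 17/9 (I = -68*(-1/36) = 17/9 ≈ 1.8889)
K = -17472
(d + (89 + I)²) + K = (32149 + (89 + 17/9)²) - 17472 = (32149 + (818/9)²) - 17472 = (32149 + 669124/81) - 17472 = 3273193/81 - 17472 = 1857961/81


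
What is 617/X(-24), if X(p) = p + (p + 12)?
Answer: -617/36 ≈ -17.139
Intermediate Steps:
X(p) = 12 + 2*p (X(p) = p + (12 + p) = 12 + 2*p)
617/X(-24) = 617/(12 + 2*(-24)) = 617/(12 - 48) = 617/(-36) = 617*(-1/36) = -617/36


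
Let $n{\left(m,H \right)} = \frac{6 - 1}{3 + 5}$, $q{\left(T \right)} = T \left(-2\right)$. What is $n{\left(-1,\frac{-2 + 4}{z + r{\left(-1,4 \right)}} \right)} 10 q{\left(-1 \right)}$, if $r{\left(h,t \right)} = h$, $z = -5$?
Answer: $\frac{25}{2} \approx 12.5$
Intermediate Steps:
$q{\left(T \right)} = - 2 T$
$n{\left(m,H \right)} = \frac{5}{8}$
$n{\left(-1,\frac{-2 + 4}{z + r{\left(-1,4 \right)}} \right)} 10 q{\left(-1 \right)} = \frac{5}{8} \cdot 10 \left(\left(-2\right) \left(-1\right)\right) = \frac{25}{4} \cdot 2 = \frac{25}{2}$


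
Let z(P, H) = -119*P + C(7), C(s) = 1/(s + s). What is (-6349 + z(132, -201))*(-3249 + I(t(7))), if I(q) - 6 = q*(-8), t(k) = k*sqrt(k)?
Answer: 1001428671/14 + 1235188*sqrt(7) ≈ 7.4799e+7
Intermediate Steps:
t(k) = k**(3/2)
C(s) = 1/(2*s)
z(P, H) = 1/14 - 119*P (z(P, H) = -119*P + (1/2)/7 = -119*P + (1/2)*(1/7) = -119*P + 1/14 = 1/14 - 119*P)
I(q) = 6 - 8*q (I(q) = 6 + q*(-8) = 6 - 8*q)
(-6349 + z(132, -201))*(-3249 + I(t(7))) = (-6349 + (1/14 - 119*132))*(-3249 + (6 - 56*sqrt(7))) = (-6349 + (1/14 - 15708))*(-3249 + (6 - 56*sqrt(7))) = (-6349 - 219911/14)*(-3249 + (6 - 56*sqrt(7))) = -308797*(-3243 - 56*sqrt(7))/14 = 1001428671/14 + 1235188*sqrt(7)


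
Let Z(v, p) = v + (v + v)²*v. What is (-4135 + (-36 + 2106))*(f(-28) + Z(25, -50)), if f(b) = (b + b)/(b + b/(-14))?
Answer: -1678541445/13 ≈ -1.2912e+8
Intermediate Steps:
Z(v, p) = v + 4*v³ (Z(v, p) = v + (2*v)²*v = v + (4*v²)*v = v + 4*v³)
f(b) = 28/13 (f(b) = (2*b)/(b + b*(-1/14)) = (2*b)/(b - b/14) = (2*b)/((13*b/14)) = (2*b)*(14/(13*b)) = 28/13)
(-4135 + (-36 + 2106))*(f(-28) + Z(25, -50)) = (-4135 + (-36 + 2106))*(28/13 + (25 + 4*25³)) = (-4135 + 2070)*(28/13 + (25 + 4*15625)) = -2065*(28/13 + (25 + 62500)) = -2065*(28/13 + 62525) = -2065*812853/13 = -1678541445/13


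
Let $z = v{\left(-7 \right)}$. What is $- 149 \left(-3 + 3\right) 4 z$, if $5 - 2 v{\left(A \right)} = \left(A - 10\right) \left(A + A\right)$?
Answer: $0$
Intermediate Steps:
$v{\left(A \right)} = \frac{5}{2} - A \left(-10 + A\right)$ ($v{\left(A \right)} = \frac{5}{2} - \frac{\left(A - 10\right) \left(A + A\right)}{2} = \frac{5}{2} - \frac{\left(-10 + A\right) 2 A}{2} = \frac{5}{2} - \frac{2 A \left(-10 + A\right)}{2} = \frac{5}{2} - A \left(-10 + A\right)$)
$z = - \frac{233}{2}$ ($z = \frac{5}{2} - \left(-7\right)^{2} + 10 \left(-7\right) = \frac{5}{2} - 49 - 70 = - \frac{233}{2} \approx -116.5$)
$- 149 \left(-3 + 3\right) 4 z = - 149 \left(-3 + 3\right) 4 \left(- \frac{233}{2}\right) = - 149 \cdot 0 \cdot 4 \left(- \frac{233}{2}\right) = \left(-149\right) 0 \left(- \frac{233}{2}\right) = 0 \left(- \frac{233}{2}\right) = 0$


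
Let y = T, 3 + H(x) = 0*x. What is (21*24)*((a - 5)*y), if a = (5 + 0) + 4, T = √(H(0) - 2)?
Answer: 2016*I*√5 ≈ 4507.9*I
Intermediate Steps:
H(x) = -3 (H(x) = -3 + 0*x = -3 + 0 = -3)
T = I*√5 (T = √(-3 - 2) = √(-5) = I*√5 ≈ 2.2361*I)
a = 9 (a = 5 + 4 = 9)
y = I*√5 ≈ 2.2361*I
(21*24)*((a - 5)*y) = (21*24)*((9 - 5)*(I*√5)) = 504*(4*(I*√5)) = 504*(4*I*√5) = 2016*I*√5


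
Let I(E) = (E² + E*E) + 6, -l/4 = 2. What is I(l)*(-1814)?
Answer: -243076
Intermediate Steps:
l = -8 (l = -4*2 = -8)
I(E) = 6 + 2*E² (I(E) = (E² + E²) + 6 = 2*E² + 6 = 6 + 2*E²)
I(l)*(-1814) = (6 + 2*(-8)²)*(-1814) = (6 + 2*64)*(-1814) = (6 + 128)*(-1814) = 134*(-1814) = -243076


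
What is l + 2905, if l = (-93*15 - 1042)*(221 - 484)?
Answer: 643836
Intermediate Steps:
l = 640931 (l = (-1395 - 1042)*(-263) = -2437*(-263) = 640931)
l + 2905 = 640931 + 2905 = 643836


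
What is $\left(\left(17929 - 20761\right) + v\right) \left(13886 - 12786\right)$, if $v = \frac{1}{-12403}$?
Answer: $- \frac{38637826700}{12403} \approx -3.1152 \cdot 10^{6}$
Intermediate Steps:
$v = - \frac{1}{12403} \approx -8.0626 \cdot 10^{-5}$
$\left(\left(17929 - 20761\right) + v\right) \left(13886 - 12786\right) = \left(\left(17929 - 20761\right) - \frac{1}{12403}\right) \left(13886 - 12786\right) = \left(-2832 - \frac{1}{12403}\right) 1100 = \left(- \frac{35125297}{12403}\right) 1100 = - \frac{38637826700}{12403}$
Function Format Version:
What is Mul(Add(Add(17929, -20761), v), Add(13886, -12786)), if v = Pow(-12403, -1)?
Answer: Rational(-38637826700, 12403) ≈ -3.1152e+6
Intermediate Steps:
v = Rational(-1, 12403) ≈ -8.0626e-5
Mul(Add(Add(17929, -20761), v), Add(13886, -12786)) = Mul(Add(Add(17929, -20761), Rational(-1, 12403)), Add(13886, -12786)) = Mul(Add(-2832, Rational(-1, 12403)), 1100) = Mul(Rational(-35125297, 12403), 1100) = Rational(-38637826700, 12403)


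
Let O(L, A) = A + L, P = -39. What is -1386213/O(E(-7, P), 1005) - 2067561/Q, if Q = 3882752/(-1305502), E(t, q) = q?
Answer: 216837477385223/312561536 ≈ 6.9374e+5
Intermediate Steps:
Q = -1941376/652751 (Q = 3882752*(-1/1305502) = -1941376/652751 ≈ -2.9741)
-1386213/O(E(-7, P), 1005) - 2067561/Q = -1386213/(1005 - 39) - 2067561/(-1941376/652751) = -1386213/966 - 2067561*(-652751/1941376) = -1386213*1/966 + 1349602510311/1941376 = -462071/322 + 1349602510311/1941376 = 216837477385223/312561536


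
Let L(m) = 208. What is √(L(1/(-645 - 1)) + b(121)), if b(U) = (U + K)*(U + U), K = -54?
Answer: √16422 ≈ 128.15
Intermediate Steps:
b(U) = 2*U*(-54 + U) (b(U) = (U - 54)*(U + U) = (-54 + U)*(2*U) = 2*U*(-54 + U))
√(L(1/(-645 - 1)) + b(121)) = √(208 + 2*121*(-54 + 121)) = √(208 + 2*121*67) = √(208 + 16214) = √16422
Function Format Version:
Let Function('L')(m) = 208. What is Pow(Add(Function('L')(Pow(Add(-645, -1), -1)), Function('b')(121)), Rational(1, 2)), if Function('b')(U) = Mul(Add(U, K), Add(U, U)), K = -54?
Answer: Pow(16422, Rational(1, 2)) ≈ 128.15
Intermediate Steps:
Function('b')(U) = Mul(2, U, Add(-54, U)) (Function('b')(U) = Mul(Add(U, -54), Add(U, U)) = Mul(Add(-54, U), Mul(2, U)) = Mul(2, U, Add(-54, U)))
Pow(Add(Function('L')(Pow(Add(-645, -1), -1)), Function('b')(121)), Rational(1, 2)) = Pow(Add(208, Mul(2, 121, Add(-54, 121))), Rational(1, 2)) = Pow(Add(208, Mul(2, 121, 67)), Rational(1, 2)) = Pow(Add(208, 16214), Rational(1, 2)) = Pow(16422, Rational(1, 2))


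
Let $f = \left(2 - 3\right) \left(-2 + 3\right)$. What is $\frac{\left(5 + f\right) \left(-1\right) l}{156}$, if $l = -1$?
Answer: $\frac{1}{39} \approx 0.025641$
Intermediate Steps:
$f = -1$ ($f = \left(-1\right) 1 = -1$)
$\frac{\left(5 + f\right) \left(-1\right) l}{156} = \frac{\left(5 - 1\right) \left(-1\right) \left(-1\right)}{156} = 4 \left(-1\right) \left(-1\right) \frac{1}{156} = \left(-4\right) \left(-1\right) \frac{1}{156} = 4 \cdot \frac{1}{156} = \frac{1}{39}$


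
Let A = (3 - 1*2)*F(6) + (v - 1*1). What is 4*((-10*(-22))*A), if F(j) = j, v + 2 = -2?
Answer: 880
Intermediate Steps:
v = -4 (v = -2 - 2 = -4)
A = 1 (A = (3 - 1*2)*6 + (-4 - 1*1) = (3 - 2)*6 + (-4 - 1) = 1*6 - 5 = 6 - 5 = 1)
4*((-10*(-22))*A) = 4*(-10*(-22)*1) = 4*(220*1) = 4*220 = 880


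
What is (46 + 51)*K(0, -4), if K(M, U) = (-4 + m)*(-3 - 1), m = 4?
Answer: 0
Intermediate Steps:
K(M, U) = 0 (K(M, U) = (-4 + 4)*(-3 - 1) = 0*(-4) = 0)
(46 + 51)*K(0, -4) = (46 + 51)*0 = 97*0 = 0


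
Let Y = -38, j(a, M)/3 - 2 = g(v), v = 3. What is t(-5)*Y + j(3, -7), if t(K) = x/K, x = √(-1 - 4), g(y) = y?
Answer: 15 + 38*I*√5/5 ≈ 15.0 + 16.994*I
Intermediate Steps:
x = I*√5 (x = √(-5) = I*√5 ≈ 2.2361*I)
j(a, M) = 15 (j(a, M) = 6 + 3*3 = 6 + 9 = 15)
t(K) = I*√5/K (t(K) = (I*√5)/K = I*√5/K)
t(-5)*Y + j(3, -7) = (I*√5/(-5))*(-38) + 15 = (I*√5*(-⅕))*(-38) + 15 = -I*√5/5*(-38) + 15 = 38*I*√5/5 + 15 = 15 + 38*I*√5/5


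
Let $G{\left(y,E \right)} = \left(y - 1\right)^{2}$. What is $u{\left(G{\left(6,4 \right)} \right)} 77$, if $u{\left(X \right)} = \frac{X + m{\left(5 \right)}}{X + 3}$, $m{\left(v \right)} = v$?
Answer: $\frac{165}{2} \approx 82.5$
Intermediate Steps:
$G{\left(y,E \right)} = \left(-1 + y\right)^{2}$
$u{\left(X \right)} = \frac{5 + X}{3 + X}$ ($u{\left(X \right)} = \frac{X + 5}{X + 3} = \frac{5 + X}{3 + X}$)
$u{\left(G{\left(6,4 \right)} \right)} 77 = \frac{5 + \left(-1 + 6\right)^{2}}{3 + \left(-1 + 6\right)^{2}} \cdot 77 = \frac{5 + 5^{2}}{3 + 5^{2}} \cdot 77 = \frac{5 + 25}{3 + 25} \cdot 77 = \frac{1}{28} \cdot 30 \cdot 77 = \frac{15}{14} \cdot 77 = \frac{165}{2}$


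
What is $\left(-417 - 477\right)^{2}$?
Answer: $799236$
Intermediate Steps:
$\left(-417 - 477\right)^{2} = \left(-894\right)^{2} = 799236$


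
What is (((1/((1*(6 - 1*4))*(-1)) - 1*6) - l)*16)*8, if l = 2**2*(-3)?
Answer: 704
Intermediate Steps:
l = -12 (l = 4*(-3) = -12)
(((1/((1*(6 - 1*4))*(-1)) - 1*6) - l)*16)*8 = (((1/((1*(6 - 1*4))*(-1)) - 1*6) - 1*(-12))*16)*8 = (((1/((1*(6 - 4))*(-1)) - 6) + 12)*16)*8 = (((1/((1*2)*(-1)) - 6) + 12)*16)*8 = (((1/(2*(-1)) - 6) + 12)*16)*8 = (((1/(-2) - 6) + 12)*16)*8 = (((-1/2 - 6) + 12)*16)*8 = ((-13/2 + 12)*16)*8 = ((11/2)*16)*8 = 88*8 = 704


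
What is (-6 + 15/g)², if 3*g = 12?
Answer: 81/16 ≈ 5.0625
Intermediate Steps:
g = 4 (g = (⅓)*12 = 4)
(-6 + 15/g)² = (-6 + 15/4)² = (-9/4)² = 81/16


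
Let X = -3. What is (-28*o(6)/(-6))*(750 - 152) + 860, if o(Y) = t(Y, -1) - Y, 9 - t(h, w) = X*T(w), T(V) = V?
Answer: 860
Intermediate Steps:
t(h, w) = 9 + 3*w (t(h, w) = 9 - (-3)*w = 9 + 3*w)
o(Y) = 6 - Y (o(Y) = (9 + 3*(-1)) - Y = (9 - 3) - Y = 6 - Y)
(-28*o(6)/(-6))*(750 - 152) + 860 = (-28*(6 - 1*6)/(-6))*(750 - 152) + 860 = -28*(6 - 6)*(-1)/6*598 + 860 = -0*(-1)/6*598 + 860 = -28*0*598 + 860 = 0*598 + 860 = 0 + 860 = 860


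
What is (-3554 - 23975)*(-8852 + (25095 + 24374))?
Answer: -1118145393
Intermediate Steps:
(-3554 - 23975)*(-8852 + (25095 + 24374)) = -27529*(-8852 + 49469) = -27529*40617 = -1118145393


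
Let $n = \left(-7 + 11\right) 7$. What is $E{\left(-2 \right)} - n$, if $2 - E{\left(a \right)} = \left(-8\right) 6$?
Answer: $22$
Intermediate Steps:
$E{\left(a \right)} = 50$ ($E{\left(a \right)} = 2 - \left(-8\right) 6 = 2 - -48 = 2 + 48 = 50$)
$n = 28$ ($n = 4 \cdot 7 = 28$)
$E{\left(-2 \right)} - n = 50 - 28 = 22$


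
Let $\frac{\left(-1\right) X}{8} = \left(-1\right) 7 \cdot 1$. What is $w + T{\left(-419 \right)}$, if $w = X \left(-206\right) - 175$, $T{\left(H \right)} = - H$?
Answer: $-11292$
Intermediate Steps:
$X = 56$ ($X = - 8 \left(-1\right) 7 \cdot 1 = - 8 \left(\left(-7\right) 1\right) = \left(-8\right) \left(-7\right) = 56$)
$w = -11711$ ($w = 56 \left(-206\right) - 175 = -11536 - 175 = -11711$)
$w + T{\left(-419 \right)} = -11711 - -419 = -11711 + 419 = -11292$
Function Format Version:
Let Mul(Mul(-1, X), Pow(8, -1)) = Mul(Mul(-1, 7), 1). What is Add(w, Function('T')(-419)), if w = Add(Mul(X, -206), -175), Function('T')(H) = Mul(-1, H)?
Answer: -11292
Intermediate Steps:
X = 56 (X = Mul(-8, Mul(Mul(-1, 7), 1)) = Mul(-8, Mul(-7, 1)) = Mul(-8, -7) = 56)
w = -11711 (w = Add(Mul(56, -206), -175) = Add(-11536, -175) = -11711)
Add(w, Function('T')(-419)) = Add(-11711, Mul(-1, -419)) = Add(-11711, 419) = -11292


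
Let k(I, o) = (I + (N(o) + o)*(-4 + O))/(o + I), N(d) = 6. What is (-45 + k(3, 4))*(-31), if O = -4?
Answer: 1736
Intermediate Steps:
k(I, o) = (-48 + I - 8*o)/(I + o) (k(I, o) = (I + (6 + o)*(-4 - 4))/(o + I) = (I + (6 + o)*(-8))/(I + o) = (I + (-48 - 8*o))/(I + o) = (-48 + I - 8*o)/(I + o))
(-45 + k(3, 4))*(-31) = (-45 + (-48 + 3 - 8*4)/(3 + 4))*(-31) = (-45 + (-48 + 3 - 32)/7)*(-31) = (-45 + (⅐)*(-77))*(-31) = (-45 - 11)*(-31) = -56*(-31) = 1736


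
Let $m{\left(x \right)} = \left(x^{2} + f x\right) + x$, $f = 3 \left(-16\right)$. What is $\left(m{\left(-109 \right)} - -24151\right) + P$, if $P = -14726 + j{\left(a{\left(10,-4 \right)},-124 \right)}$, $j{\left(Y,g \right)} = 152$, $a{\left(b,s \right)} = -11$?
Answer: $26581$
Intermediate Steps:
$f = -48$
$m{\left(x \right)} = x^{2} - 47 x$ ($m{\left(x \right)} = \left(x^{2} - 48 x\right) + x = x^{2} - 47 x$)
$P = -14574$ ($P = -14726 + 152 = -14574$)
$\left(m{\left(-109 \right)} - -24151\right) + P = \left(- 109 \left(-47 - 109\right) - -24151\right) - 14574 = \left(\left(-109\right) \left(-156\right) + 24151\right) - 14574 = \left(17004 + 24151\right) - 14574 = 41155 - 14574 = 26581$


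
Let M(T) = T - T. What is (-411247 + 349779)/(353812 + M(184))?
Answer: -15367/88453 ≈ -0.17373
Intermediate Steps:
M(T) = 0
(-411247 + 349779)/(353812 + M(184)) = (-411247 + 349779)/(353812 + 0) = -61468/353812 = -61468*1/353812 = -15367/88453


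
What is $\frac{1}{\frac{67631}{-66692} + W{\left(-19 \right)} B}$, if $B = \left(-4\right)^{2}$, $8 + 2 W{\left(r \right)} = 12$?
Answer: $\frac{66692}{2066513} \approx 0.032273$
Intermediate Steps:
$W{\left(r \right)} = 2$ ($W{\left(r \right)} = -4 + \frac{1}{2} \cdot 12 = -4 + 6 = 2$)
$B = 16$
$\frac{1}{\frac{67631}{-66692} + W{\left(-19 \right)} B} = \frac{1}{\frac{67631}{-66692} + 2 \cdot 16} = \frac{1}{67631 \left(- \frac{1}{66692}\right) + 32} = \frac{1}{- \frac{67631}{66692} + 32} = \frac{1}{\frac{2066513}{66692}} = \frac{66692}{2066513}$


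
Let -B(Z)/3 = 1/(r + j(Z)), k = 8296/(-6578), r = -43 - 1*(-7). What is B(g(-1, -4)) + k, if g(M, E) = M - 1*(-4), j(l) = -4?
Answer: -156053/131560 ≈ -1.1862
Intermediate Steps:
r = -36 (r = -43 + 7 = -36)
g(M, E) = 4 + M (g(M, E) = M + 4 = 4 + M)
k = -4148/3289 (k = 8296*(-1/6578) = -4148/3289 ≈ -1.2612)
B(Z) = 3/40 (B(Z) = -3/(-36 - 4) = -3/(-40) = -3*(-1/40) = 3/40)
B(g(-1, -4)) + k = 3/40 - 4148/3289 = -156053/131560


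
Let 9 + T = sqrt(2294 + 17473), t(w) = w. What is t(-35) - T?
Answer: -26 - sqrt(19767) ≈ -166.60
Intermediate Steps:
T = -9 + sqrt(19767) (T = -9 + sqrt(2294 + 17473) = -9 + sqrt(19767) ≈ 131.60)
t(-35) - T = -35 - (-9 + sqrt(19767)) = -35 + (9 - sqrt(19767)) = -26 - sqrt(19767)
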